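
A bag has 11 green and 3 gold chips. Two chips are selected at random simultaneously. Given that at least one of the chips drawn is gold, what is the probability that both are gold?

1/12

P(both gold) = C(3,2)/C(14,2) = 3/91; P(at least one gold) = 1 − C(11,2)/C(14,2) = 36/91.
Since 'both gold' ⊆ 'at least one gold', P(both | at least one) = 3/91 / 36/91 = 1/12 ≈ 0.0833.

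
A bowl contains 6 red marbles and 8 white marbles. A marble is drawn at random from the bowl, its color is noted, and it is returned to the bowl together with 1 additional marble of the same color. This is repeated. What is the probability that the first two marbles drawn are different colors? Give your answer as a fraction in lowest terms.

16/35

Either white then red, or red then white; after the first draw the total is 15.
P = (8/14)·(6/15) + (6/14)·(8/15) = 16/35 ≈ 0.4571.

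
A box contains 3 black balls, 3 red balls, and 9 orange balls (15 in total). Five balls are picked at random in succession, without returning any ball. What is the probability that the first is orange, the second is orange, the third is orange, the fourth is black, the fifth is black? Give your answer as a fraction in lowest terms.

6/715

Multiply the conditional probability of each draw in order, without replacement, so each draw removes one from its color and from the total.
P = (9/15) · (8/14) · (7/13) · (3/12) · (2/11) = 6/715 ≈ 0.0084.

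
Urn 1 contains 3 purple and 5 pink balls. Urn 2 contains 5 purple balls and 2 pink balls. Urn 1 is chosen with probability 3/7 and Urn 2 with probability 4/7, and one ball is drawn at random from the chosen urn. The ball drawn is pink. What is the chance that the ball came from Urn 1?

P(pink | Urn 1) = 5/8; P(pink | Urn 2) = 2/7.
P(pink) = 3/7·5/8 + 4/7·2/7 = 169/392.
By Bayes' rule, P(Urn 1 | pink) = 15/56 / 169/392 = 105/169 ≈ 0.6213.

105/169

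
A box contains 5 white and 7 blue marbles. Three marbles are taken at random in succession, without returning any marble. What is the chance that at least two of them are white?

4/11

Sum the hypergeometric tail for j = 2,…,3 white marbles.
Favorable = C(5,2)·C(7,1) + C(5,3)·C(7,0) = 80; total = C(12,3) = 220.
P = 80/220 = 4/11 ≈ 0.3636.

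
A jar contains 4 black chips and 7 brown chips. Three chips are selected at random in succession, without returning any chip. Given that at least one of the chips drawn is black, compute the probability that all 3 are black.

2/65

P(all 3 black) = C(4,3)/C(11,3) = 4/165; P(at least one black) = 1 − C(7,3)/C(11,3) = 26/33.
Since 'all 3 black' ⊆ 'at least one black', P(all 3 | at least one) = 4/165 / 26/33 = 2/65 ≈ 0.0308.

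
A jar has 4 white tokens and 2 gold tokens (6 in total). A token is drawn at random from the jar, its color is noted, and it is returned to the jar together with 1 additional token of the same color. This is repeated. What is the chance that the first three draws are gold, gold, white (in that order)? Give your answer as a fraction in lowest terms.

Track the composition after each reinforcement of +1.
P = (2/6) · (3/7) · (4/8) = 1/14 ≈ 0.0714.

1/14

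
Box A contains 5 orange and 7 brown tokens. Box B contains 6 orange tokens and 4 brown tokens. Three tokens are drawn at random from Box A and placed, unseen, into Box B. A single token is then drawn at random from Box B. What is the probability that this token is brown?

Condition on how many of the transferred tokens are brown (from Box A: 7 brown of 12; then Box B has 13 total).
  0 brown: C(7,0)C(5,3)/C(12,3) = 1/22; then P = 4/13
  1 brown: C(7,1)C(5,2)/C(12,3) = 7/22; then P = 5/13
  2 brown: C(7,2)C(5,1)/C(12,3) = 21/44; then P = 6/13
  3 brown: C(7,3)C(5,0)/C(12,3) = 7/44; then P = 7/13
P(brown from Box B) = 23/52 ≈ 0.4423.

23/52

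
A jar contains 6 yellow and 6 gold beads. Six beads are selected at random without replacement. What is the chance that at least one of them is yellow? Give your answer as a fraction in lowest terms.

Use the complement: P(at least one yellow) = 1 − P(no yellow).
P(none) = C(6,6)/C(12,6) = 1/924.
So P = 1 − 1/924 = 923/924 ≈ 0.9989.

923/924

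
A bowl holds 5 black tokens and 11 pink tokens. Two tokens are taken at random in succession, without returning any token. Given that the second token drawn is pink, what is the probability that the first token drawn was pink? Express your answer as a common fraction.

2/3

P(first=pink and the second token drawn is pink) = (11/16)·(10/15) = 11/24.
P(the second token drawn is pink) = Σ over first color = 11/48 + 11/24 = 11/16.
By Bayes, P(first=pink | the second token drawn is pink) = 11/24 / 11/16 = 2/3 ≈ 0.6667.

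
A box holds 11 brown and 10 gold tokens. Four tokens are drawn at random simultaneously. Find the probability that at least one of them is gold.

377/399

Use the complement: P(at least one gold) = 1 − P(no gold).
P(none) = C(11,4)/C(21,4) = 330/5985.
So P = 1 − 330/5985 = 377/399 ≈ 0.9449.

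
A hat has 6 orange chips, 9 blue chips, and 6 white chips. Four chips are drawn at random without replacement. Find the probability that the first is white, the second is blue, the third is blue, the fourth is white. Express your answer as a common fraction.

2/133

Multiply the conditional probability of each draw in order, without replacement, so each draw removes one from its color and from the total.
P = (6/21) · (9/20) · (8/19) · (5/18) = 2/133 ≈ 0.0150.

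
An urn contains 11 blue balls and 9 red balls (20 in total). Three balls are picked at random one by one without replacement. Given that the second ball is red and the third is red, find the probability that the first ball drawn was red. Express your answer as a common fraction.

7/18

P(first=red and the second ball is red and the third is red) = (9/20)·(8/19)·(7/18) = 7/95.
P(E) = Σ over first color = 11/95 + 7/95 = 18/95.
By Bayes, P(first=red | E) = 7/95 / 18/95 = 7/18 ≈ 0.3889.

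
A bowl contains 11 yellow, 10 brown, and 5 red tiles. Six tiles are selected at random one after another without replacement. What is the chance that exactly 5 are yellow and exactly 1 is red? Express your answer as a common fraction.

Unordered draws without replacement: count favorable combinations over C(26,6).
Favorable = C(11,5) · C(10,0) · C(5,1) = 2310; total = C(26,6) = 230230.
P = 2310/230230 = 3/299 ≈ 0.0100.

3/299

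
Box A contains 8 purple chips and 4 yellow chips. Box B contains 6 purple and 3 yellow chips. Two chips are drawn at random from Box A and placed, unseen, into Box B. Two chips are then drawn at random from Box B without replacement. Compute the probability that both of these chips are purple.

773/1815

Condition on how many of the transferred chips are purple (from Box A: 8 purple of 12; then Box B has 11 total).
  0 purple: C(8,0)C(4,2)/C(12,2) = 1/11; then P = C(6,2)/C(11,2) = 3/11
  1 purple: C(8,1)C(4,1)/C(12,2) = 16/33; then P = C(7,2)/C(11,2) = 21/55
  2 purple: C(8,2)C(4,0)/C(12,2) = 14/33; then P = C(8,2)/C(11,2) = 28/55
P(both purple) = 773/1815 ≈ 0.4259.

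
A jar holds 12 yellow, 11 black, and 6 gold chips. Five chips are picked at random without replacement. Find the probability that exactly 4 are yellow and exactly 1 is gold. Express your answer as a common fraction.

66/2639

Unordered draws without replacement: count favorable combinations over C(29,5).
Favorable = C(12,4) · C(11,0) · C(6,1) = 2970; total = C(29,5) = 118755.
P = 2970/118755 = 66/2639 ≈ 0.0250.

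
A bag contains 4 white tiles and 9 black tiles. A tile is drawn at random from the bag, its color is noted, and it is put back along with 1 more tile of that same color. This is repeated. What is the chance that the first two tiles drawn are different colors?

36/91

Either white then black, or black then white; after the first draw the total is 14.
P = (4/13)·(9/14) + (9/13)·(4/14) = 36/91 ≈ 0.3956.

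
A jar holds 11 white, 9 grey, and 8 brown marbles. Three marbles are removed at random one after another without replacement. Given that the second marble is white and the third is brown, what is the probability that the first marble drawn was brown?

P(first=brown and the second marble is white and the third is brown) = (8/28)·(11/27)·(7/26) = 11/351.
P(E) = Σ over first color = 110/2457 + 11/273 + 11/351 = 22/189.
By Bayes, P(first=brown | E) = 11/351 / 22/189 = 7/26 ≈ 0.2692.

7/26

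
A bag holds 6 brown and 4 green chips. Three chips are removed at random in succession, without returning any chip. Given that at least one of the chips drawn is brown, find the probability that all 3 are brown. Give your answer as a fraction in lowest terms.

5/29

P(all 3 brown) = C(6,3)/C(10,3) = 1/6; P(at least one brown) = 1 − C(4,3)/C(10,3) = 29/30.
Since 'all 3 brown' ⊆ 'at least one brown', P(all 3 | at least one) = 1/6 / 29/30 = 5/29 ≈ 0.1724.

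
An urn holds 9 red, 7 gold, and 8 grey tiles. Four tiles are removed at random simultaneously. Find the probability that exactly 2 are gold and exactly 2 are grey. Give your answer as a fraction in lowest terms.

Unordered draws without replacement: count favorable combinations over C(24,4).
Favorable = C(9,0) · C(7,2) · C(8,2) = 588; total = C(24,4) = 10626.
P = 588/10626 = 14/253 ≈ 0.0553.

14/253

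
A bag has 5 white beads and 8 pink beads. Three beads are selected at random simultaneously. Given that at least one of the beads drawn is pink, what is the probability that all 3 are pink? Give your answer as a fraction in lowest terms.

14/69

P(all 3 pink) = C(8,3)/C(13,3) = 28/143; P(at least one pink) = 1 − C(5,3)/C(13,3) = 138/143.
Since 'all 3 pink' ⊆ 'at least one pink', P(all 3 | at least one) = 28/143 / 138/143 = 14/69 ≈ 0.2029.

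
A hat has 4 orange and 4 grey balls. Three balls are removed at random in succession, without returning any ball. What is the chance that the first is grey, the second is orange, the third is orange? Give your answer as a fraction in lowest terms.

Multiply the conditional probability of each draw in order, without replacement, so each draw removes one from its color and from the total.
P = (4/8) · (4/7) · (3/6) = 1/7 ≈ 0.1429.

1/7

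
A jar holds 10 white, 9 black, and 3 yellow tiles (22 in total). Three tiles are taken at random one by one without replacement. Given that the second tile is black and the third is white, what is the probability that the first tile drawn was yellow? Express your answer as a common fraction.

3/20

P(first=yellow and the second tile is black and the third is white) = (3/22)·(9/21)·(10/20) = 9/308.
P(E) = Σ over first color = 27/308 + 6/77 + 9/308 = 15/77.
By Bayes, P(first=yellow | E) = 9/308 / 15/77 = 3/20 ≈ 0.1500.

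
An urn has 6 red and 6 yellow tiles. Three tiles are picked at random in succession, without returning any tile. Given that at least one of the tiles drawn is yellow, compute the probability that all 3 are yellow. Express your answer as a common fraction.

1/10

P(all 3 yellow) = C(6,3)/C(12,3) = 1/11; P(at least one yellow) = 1 − C(6,3)/C(12,3) = 10/11.
Since 'all 3 yellow' ⊆ 'at least one yellow', P(all 3 | at least one) = 1/11 / 10/11 = 1/10 ≈ 0.1000.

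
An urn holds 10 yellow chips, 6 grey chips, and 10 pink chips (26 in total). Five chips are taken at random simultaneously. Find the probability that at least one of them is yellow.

Use the complement: P(at least one yellow) = 1 − P(no yellow).
P(none) = C(16,5)/C(26,5) = 4368/65780.
So P = 1 − 4368/65780 = 1181/1265 ≈ 0.9336.

1181/1265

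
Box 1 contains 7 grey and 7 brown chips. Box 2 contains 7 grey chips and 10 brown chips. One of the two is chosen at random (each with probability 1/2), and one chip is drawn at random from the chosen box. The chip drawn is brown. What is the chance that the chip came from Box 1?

17/37

P(brown | Box 1) = 1/2; P(brown | Box 2) = 10/17.
P(brown) = 1/2·1/2 + 1/2·10/17 = 37/68.
By Bayes' rule, P(Box 1 | brown) = 1/4 / 37/68 = 17/37 ≈ 0.4595.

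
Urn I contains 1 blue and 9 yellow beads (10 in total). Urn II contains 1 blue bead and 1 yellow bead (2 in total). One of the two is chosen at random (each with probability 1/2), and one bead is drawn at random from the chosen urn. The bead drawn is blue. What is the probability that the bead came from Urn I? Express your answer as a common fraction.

P(blue | Urn I) = 1/10; P(blue | Urn II) = 1/2.
P(blue) = 1/2·1/10 + 1/2·1/2 = 3/10.
By Bayes' rule, P(Urn I | blue) = 1/20 / 3/10 = 1/6 ≈ 0.1667.

1/6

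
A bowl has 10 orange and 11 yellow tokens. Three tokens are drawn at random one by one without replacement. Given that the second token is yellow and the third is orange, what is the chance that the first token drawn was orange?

9/19

P(first=orange and the second token is yellow and the third is orange) = (10/21)·(11/20)·(9/19) = 33/266.
P(E) = Σ over first color = 33/266 + 55/399 = 11/42.
By Bayes, P(first=orange | E) = 33/266 / 11/42 = 9/19 ≈ 0.4737.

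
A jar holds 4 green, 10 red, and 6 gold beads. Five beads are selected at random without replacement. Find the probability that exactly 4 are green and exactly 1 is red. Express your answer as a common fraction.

Unordered draws without replacement: count favorable combinations over C(20,5).
Favorable = C(4,4) · C(10,1) · C(6,0) = 10; total = C(20,5) = 15504.
P = 10/15504 = 5/7752 ≈ 0.0006.

5/7752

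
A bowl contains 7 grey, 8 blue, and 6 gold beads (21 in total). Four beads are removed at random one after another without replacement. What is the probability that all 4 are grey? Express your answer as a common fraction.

1/171

Multiply the conditional probability of each draw in order, without replacement, so each draw removes one from its color and from the total.
P = (7/21) · (6/20) · (5/19) · (4/18) = 1/171 ≈ 0.0058.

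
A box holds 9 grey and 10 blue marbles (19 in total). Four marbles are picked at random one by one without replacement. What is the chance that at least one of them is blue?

625/646

Use the complement: P(at least one blue) = 1 − P(no blue).
P(none) = C(9,4)/C(19,4) = 126/3876.
So P = 1 − 126/3876 = 625/646 ≈ 0.9675.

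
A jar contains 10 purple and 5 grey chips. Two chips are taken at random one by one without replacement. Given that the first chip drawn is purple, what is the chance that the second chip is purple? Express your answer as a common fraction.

After removing 1 purple, the jar has 9 purple out of 14 remaining.
P(second is purple | given) = 9/14 ≈ 0.6429.

9/14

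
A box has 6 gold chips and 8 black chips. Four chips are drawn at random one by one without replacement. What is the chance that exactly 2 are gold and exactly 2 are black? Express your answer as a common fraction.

Unordered draws without replacement: count favorable combinations over C(14,4).
Favorable = C(6,2) · C(8,2) = 420; total = C(14,4) = 1001.
P = 420/1001 = 60/143 ≈ 0.4196.

60/143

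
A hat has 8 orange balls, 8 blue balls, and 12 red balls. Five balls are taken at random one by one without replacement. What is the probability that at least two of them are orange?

Sum the hypergeometric tail for j = 2,…,5 orange balls.
Favorable = C(8,2)·C(20,3) + C(8,3)·C(20,2) + C(8,4)·C(20,1) + C(8,5)·C(20,0) = 44016; total = C(28,5) = 98280.
P = 44016/98280 = 262/585 ≈ 0.4479.

262/585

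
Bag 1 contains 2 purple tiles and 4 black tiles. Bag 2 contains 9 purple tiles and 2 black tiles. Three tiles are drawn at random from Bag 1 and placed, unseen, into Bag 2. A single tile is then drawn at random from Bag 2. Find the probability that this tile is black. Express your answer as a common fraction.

Condition on how many of the transferred tiles are black (from Bag 1: 4 black of 6; then Bag 2 has 14 total).
  1 black: C(4,1)C(2,2)/C(6,3) = 1/5; then P = 3/14
  2 black: C(4,2)C(2,1)/C(6,3) = 3/5; then P = 4/14
  3 black: C(4,3)C(2,0)/C(6,3) = 1/5; then P = 5/14
P(black from Bag 2) = 2/7 ≈ 0.2857.

2/7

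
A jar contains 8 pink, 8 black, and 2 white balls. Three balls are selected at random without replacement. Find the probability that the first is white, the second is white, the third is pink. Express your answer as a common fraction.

Multiply the conditional probability of each draw in order, without replacement, so each draw removes one from its color and from the total.
P = (2/18) · (1/17) · (8/16) = 1/306 ≈ 0.0033.

1/306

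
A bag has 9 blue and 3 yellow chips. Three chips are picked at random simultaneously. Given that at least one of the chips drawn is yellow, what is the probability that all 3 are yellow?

1/136

P(all 3 yellow) = C(3,3)/C(12,3) = 1/220; P(at least one yellow) = 1 − C(9,3)/C(12,3) = 34/55.
Since 'all 3 yellow' ⊆ 'at least one yellow', P(all 3 | at least one) = 1/220 / 34/55 = 1/136 ≈ 0.0074.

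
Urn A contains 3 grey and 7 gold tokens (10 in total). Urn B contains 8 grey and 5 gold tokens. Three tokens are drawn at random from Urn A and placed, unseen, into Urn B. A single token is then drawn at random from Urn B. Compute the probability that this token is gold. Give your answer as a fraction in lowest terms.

71/160

Condition on how many of the transferred tokens are gold (from Urn A: 7 gold of 10; then Urn B has 16 total).
  0 gold: C(7,0)C(3,3)/C(10,3) = 1/120; then P = 5/16
  1 gold: C(7,1)C(3,2)/C(10,3) = 7/40; then P = 6/16
  2 gold: C(7,2)C(3,1)/C(10,3) = 21/40; then P = 7/16
  3 gold: C(7,3)C(3,0)/C(10,3) = 7/24; then P = 8/16
P(gold from Urn B) = 71/160 ≈ 0.4437.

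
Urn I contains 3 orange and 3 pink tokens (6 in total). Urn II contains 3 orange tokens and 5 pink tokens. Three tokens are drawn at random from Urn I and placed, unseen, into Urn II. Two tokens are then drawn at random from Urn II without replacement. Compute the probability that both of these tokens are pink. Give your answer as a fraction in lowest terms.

181/550

Condition on how many of the transferred tokens are pink (from Urn I: 3 pink of 6; then Urn II has 11 total).
  0 pink: C(3,0)C(3,3)/C(6,3) = 1/20; then P = C(5,2)/C(11,2) = 2/11
  1 pink: C(3,1)C(3,2)/C(6,3) = 9/20; then P = C(6,2)/C(11,2) = 3/11
  2 pink: C(3,2)C(3,1)/C(6,3) = 9/20; then P = C(7,2)/C(11,2) = 21/55
  3 pink: C(3,3)C(3,0)/C(6,3) = 1/20; then P = C(8,2)/C(11,2) = 28/55
P(both pink) = 181/550 ≈ 0.3291.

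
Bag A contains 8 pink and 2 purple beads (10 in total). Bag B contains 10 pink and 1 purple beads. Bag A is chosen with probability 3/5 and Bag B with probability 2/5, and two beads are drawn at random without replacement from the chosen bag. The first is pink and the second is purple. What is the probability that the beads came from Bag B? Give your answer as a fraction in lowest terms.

15/59

P(E | Bag A) = 8/45; P(E | Bag B) = 1/11.
P(E) = 3/5·8/45 + 2/5·1/11 = 118/825.
By Bayes' rule, P(Bag B | E) = 2/55 / 118/825 = 15/59 ≈ 0.2542.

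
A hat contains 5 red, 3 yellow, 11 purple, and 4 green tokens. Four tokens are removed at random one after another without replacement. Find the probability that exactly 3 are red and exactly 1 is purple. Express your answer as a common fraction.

Unordered draws without replacement: count favorable combinations over C(23,4).
Favorable = C(5,3) · C(3,0) · C(11,1) · C(4,0) = 110; total = C(23,4) = 8855.
P = 110/8855 = 2/161 ≈ 0.0124.

2/161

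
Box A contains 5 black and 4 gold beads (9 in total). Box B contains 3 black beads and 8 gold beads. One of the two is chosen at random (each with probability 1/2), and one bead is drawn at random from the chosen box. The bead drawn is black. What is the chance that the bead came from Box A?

55/82

P(black | Box A) = 5/9; P(black | Box B) = 3/11.
P(black) = 1/2·5/9 + 1/2·3/11 = 41/99.
By Bayes' rule, P(Box A | black) = 5/18 / 41/99 = 55/82 ≈ 0.6707.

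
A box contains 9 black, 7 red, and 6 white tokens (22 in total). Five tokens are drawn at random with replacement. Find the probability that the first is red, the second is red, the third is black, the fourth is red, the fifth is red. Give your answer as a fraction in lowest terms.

Multiply the conditional probability of each draw in order, with replacement (the composition resets each draw).
P = (7/22) · (7/22) · (9/22) · (7/22) · (7/22) = 21609/5153632 ≈ 0.0042.

21609/5153632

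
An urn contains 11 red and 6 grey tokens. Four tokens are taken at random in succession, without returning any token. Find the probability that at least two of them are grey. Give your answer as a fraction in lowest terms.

53/119

Sum the hypergeometric tail for j = 2,…,4 grey tokens.
Favorable = C(6,2)·C(11,2) + C(6,3)·C(11,1) + C(6,4)·C(11,0) = 1060; total = C(17,4) = 2380.
P = 1060/2380 = 53/119 ≈ 0.4454.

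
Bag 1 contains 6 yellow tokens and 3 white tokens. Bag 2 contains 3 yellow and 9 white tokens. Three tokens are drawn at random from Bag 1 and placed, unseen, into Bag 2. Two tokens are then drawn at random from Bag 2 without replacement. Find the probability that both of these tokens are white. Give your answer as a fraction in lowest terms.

181/420

Condition on how many of the transferred tokens are white (from Bag 1: 3 white of 9; then Bag 2 has 15 total).
  0 white: C(3,0)C(6,3)/C(9,3) = 5/21; then P = C(9,2)/C(15,2) = 12/35
  1 white: C(3,1)C(6,2)/C(9,3) = 15/28; then P = C(10,2)/C(15,2) = 3/7
  2 white: C(3,2)C(6,1)/C(9,3) = 3/14; then P = C(11,2)/C(15,2) = 11/21
  3 white: C(3,3)C(6,0)/C(9,3) = 1/84; then P = C(12,2)/C(15,2) = 22/35
P(both white) = 181/420 ≈ 0.4310.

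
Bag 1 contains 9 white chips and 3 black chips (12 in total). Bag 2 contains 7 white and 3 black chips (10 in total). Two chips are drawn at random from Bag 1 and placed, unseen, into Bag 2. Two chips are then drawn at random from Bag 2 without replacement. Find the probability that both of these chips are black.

25/363

Condition on how many of the transferred chips are black (from Bag 1: 3 black of 12; then Bag 2 has 12 total).
  0 black: C(3,0)C(9,2)/C(12,2) = 6/11; then P = C(3,2)/C(12,2) = 1/22
  1 black: C(3,1)C(9,1)/C(12,2) = 9/22; then P = C(4,2)/C(12,2) = 1/11
  2 black: C(3,2)C(9,0)/C(12,2) = 1/22; then P = C(5,2)/C(12,2) = 5/33
P(both black) = 25/363 ≈ 0.0689.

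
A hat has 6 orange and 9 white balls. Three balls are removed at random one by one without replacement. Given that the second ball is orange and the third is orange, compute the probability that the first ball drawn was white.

P(first=white and the second ball is orange and the third is orange) = (9/15)·(6/14)·(5/13) = 9/91.
P(E) = Σ over first color = 4/91 + 9/91 = 1/7.
By Bayes, P(first=white | E) = 9/91 / 1/7 = 9/13 ≈ 0.6923.

9/13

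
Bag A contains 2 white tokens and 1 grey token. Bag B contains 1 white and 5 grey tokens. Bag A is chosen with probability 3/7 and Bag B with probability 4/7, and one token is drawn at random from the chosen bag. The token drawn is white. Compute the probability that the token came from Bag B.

1/4

P(white | Bag A) = 2/3; P(white | Bag B) = 1/6.
P(white) = 3/7·2/3 + 4/7·1/6 = 8/21.
By Bayes' rule, P(Bag B | white) = 2/21 / 8/21 = 1/4 ≈ 0.2500.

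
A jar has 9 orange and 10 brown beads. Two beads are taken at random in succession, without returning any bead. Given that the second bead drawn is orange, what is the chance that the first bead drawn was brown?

5/9

P(first=brown and the second bead drawn is orange) = (10/19)·(9/18) = 5/19.
P(the second bead drawn is orange) = Σ over first color = 4/19 + 5/19 = 9/19.
By Bayes, P(first=brown | the second bead drawn is orange) = 5/19 / 9/19 = 5/9 ≈ 0.5556.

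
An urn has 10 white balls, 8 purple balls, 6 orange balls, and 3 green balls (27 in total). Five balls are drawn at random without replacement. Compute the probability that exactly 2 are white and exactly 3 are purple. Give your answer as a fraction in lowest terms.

Unordered draws without replacement: count favorable combinations over C(27,5).
Favorable = C(10,2) · C(8,3) · C(6,0) · C(3,0) = 2520; total = C(27,5) = 80730.
P = 2520/80730 = 28/897 ≈ 0.0312.

28/897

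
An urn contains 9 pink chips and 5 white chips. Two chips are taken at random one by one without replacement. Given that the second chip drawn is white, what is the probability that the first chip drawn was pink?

9/13

P(first=pink and the second chip drawn is white) = (9/14)·(5/13) = 45/182.
P(the second chip drawn is white) = Σ over first color = 45/182 + 10/91 = 5/14.
By Bayes, P(first=pink | the second chip drawn is white) = 45/182 / 5/14 = 9/13 ≈ 0.6923.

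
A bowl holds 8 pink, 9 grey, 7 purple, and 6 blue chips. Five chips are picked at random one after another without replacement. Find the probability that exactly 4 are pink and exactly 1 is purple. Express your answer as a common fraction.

35/10179

Unordered draws without replacement: count favorable combinations over C(30,5).
Favorable = C(8,4) · C(9,0) · C(7,1) · C(6,0) = 490; total = C(30,5) = 142506.
P = 490/142506 = 35/10179 ≈ 0.0034.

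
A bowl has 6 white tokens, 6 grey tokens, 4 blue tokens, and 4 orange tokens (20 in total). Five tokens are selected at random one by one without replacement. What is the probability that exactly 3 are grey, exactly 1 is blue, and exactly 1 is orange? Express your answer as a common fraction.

20/969

Unordered draws without replacement: count favorable combinations over C(20,5).
Favorable = C(6,0) · C(6,3) · C(4,1) · C(4,1) = 320; total = C(20,5) = 15504.
P = 320/15504 = 20/969 ≈ 0.0206.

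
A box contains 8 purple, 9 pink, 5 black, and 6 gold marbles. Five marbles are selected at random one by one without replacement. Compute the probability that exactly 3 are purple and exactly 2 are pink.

4/195

Unordered draws without replacement: count favorable combinations over C(28,5).
Favorable = C(8,3) · C(9,2) · C(5,0) · C(6,0) = 2016; total = C(28,5) = 98280.
P = 2016/98280 = 4/195 ≈ 0.0205.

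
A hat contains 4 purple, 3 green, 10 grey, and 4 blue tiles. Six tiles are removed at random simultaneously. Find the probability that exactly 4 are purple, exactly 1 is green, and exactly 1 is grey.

Unordered draws without replacement: count favorable combinations over C(21,6).
Favorable = C(4,4) · C(3,1) · C(10,1) · C(4,0) = 30; total = C(21,6) = 54264.
P = 30/54264 = 5/9044 ≈ 0.0006.

5/9044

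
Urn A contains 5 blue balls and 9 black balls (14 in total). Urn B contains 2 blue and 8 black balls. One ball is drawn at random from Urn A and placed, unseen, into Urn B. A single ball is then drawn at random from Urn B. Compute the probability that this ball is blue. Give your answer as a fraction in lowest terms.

3/14

Condition on how many of the transferred balls are blue (from Urn A: 5 blue of 14; then Urn B has 11 total).
  0 blue: C(5,0)C(9,1)/C(14,1) = 9/14; then P = 2/11
  1 blue: C(5,1)C(9,0)/C(14,1) = 5/14; then P = 3/11
P(blue from Urn B) = 3/14 ≈ 0.2143.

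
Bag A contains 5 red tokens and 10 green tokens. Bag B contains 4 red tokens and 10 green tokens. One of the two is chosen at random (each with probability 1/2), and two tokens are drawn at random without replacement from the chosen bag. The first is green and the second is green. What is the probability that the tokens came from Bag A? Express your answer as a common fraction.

13/28

P(E | Bag A) = 3/7; P(E | Bag B) = 45/91.
P(E) = 1/2·3/7 + 1/2·45/91 = 6/13.
By Bayes' rule, P(Bag A | E) = 3/14 / 6/13 = 13/28 ≈ 0.4643.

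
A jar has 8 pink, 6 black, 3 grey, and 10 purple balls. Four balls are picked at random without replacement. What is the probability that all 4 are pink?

Unordered draws without replacement: count favorable combinations over C(27,4).
Favorable = C(8,4) · C(6,0) · C(3,0) · C(10,0) = 70; total = C(27,4) = 17550.
P = 70/17550 = 7/1755 ≈ 0.0040.

7/1755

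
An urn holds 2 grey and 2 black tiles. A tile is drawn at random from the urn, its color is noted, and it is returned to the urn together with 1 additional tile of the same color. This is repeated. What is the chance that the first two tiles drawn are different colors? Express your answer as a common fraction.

2/5

Either grey then black, or black then grey; after the first draw the total is 5.
P = (2/4)·(2/5) + (2/4)·(2/5) = 2/5 ≈ 0.4000.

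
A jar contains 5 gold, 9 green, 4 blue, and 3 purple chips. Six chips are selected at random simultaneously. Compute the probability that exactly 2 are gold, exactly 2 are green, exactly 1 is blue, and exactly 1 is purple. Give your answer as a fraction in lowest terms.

180/2261

Unordered draws without replacement: count favorable combinations over C(21,6).
Favorable = C(5,2) · C(9,2) · C(4,1) · C(3,1) = 4320; total = C(21,6) = 54264.
P = 4320/54264 = 180/2261 ≈ 0.0796.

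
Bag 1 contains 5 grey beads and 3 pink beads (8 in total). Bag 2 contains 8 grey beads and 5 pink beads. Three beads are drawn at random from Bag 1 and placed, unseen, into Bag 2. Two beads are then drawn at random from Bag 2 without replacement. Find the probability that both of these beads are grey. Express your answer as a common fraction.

617/1680

Condition on how many of the transferred beads are grey (from Bag 1: 5 grey of 8; then Bag 2 has 16 total).
  0 grey: C(5,0)C(3,3)/C(8,3) = 1/56; then P = C(8,2)/C(16,2) = 7/30
  1 grey: C(5,1)C(3,2)/C(8,3) = 15/56; then P = C(9,2)/C(16,2) = 3/10
  2 grey: C(5,2)C(3,1)/C(8,3) = 15/28; then P = C(10,2)/C(16,2) = 3/8
  3 grey: C(5,3)C(3,0)/C(8,3) = 5/28; then P = C(11,2)/C(16,2) = 11/24
P(both grey) = 617/1680 ≈ 0.3673.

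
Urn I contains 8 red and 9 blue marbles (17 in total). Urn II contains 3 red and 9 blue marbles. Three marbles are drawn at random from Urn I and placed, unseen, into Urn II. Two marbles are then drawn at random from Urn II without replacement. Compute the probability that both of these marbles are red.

Condition on how many of the transferred marbles are red (from Urn I: 8 red of 17; then Urn II has 15 total).
  0 red: C(8,0)C(9,3)/C(17,3) = 21/170; then P = C(3,2)/C(15,2) = 1/35
  1 red: C(8,1)C(9,2)/C(17,3) = 36/85; then P = C(4,2)/C(15,2) = 2/35
  2 red: C(8,2)C(9,1)/C(17,3) = 63/170; then P = C(5,2)/C(15,2) = 2/21
  3 red: C(8,3)C(9,0)/C(17,3) = 7/85; then P = C(6,2)/C(15,2) = 1/7
P(both red) = 89/1190 ≈ 0.0748.

89/1190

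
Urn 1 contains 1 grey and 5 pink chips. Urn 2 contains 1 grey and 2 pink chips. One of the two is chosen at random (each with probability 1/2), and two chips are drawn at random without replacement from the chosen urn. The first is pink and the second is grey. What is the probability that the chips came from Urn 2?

P(E | Urn 1) = 1/6; P(E | Urn 2) = 1/3.
P(E) = 1/2·1/6 + 1/2·1/3 = 1/4.
By Bayes' rule, P(Urn 2 | E) = 1/6 / 1/4 = 2/3 ≈ 0.6667.

2/3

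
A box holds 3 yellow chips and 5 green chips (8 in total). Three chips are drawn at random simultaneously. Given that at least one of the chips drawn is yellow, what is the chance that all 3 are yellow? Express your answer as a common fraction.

1/46

P(all 3 yellow) = C(3,3)/C(8,3) = 1/56; P(at least one yellow) = 1 − C(5,3)/C(8,3) = 23/28.
Since 'all 3 yellow' ⊆ 'at least one yellow', P(all 3 | at least one) = 1/56 / 23/28 = 1/46 ≈ 0.0217.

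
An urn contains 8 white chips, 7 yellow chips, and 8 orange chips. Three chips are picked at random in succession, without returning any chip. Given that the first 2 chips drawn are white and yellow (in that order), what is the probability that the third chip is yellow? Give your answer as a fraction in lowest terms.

2/7

After removing 1 white, 1 yellow, the urn has 6 yellow out of 21 remaining.
P(third is yellow | given) = 6/21 = 2/7 ≈ 0.2857.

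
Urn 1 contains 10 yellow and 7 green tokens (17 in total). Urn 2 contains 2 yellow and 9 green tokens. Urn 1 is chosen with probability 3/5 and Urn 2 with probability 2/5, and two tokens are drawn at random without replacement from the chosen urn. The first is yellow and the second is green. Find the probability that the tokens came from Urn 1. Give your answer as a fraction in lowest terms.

P(E | Urn 1) = 35/136; P(E | Urn 2) = 9/55.
P(E) = 3/5·35/136 + 2/5·9/55 = 8223/37400.
By Bayes' rule, P(Urn 1 | E) = 21/136 / 8223/37400 = 1925/2741 ≈ 0.7023.

1925/2741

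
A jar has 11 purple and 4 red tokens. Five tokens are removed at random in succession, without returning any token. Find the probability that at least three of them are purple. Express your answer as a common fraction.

Sum the hypergeometric tail for j = 3,…,5 purple tokens.
Favorable = C(11,3)·C(4,2) + C(11,4)·C(4,1) + C(11,5)·C(4,0) = 2772; total = C(15,5) = 3003.
P = 2772/3003 = 12/13 ≈ 0.9231.

12/13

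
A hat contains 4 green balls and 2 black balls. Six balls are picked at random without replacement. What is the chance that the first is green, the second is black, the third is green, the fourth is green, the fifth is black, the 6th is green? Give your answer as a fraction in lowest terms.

1/15

Multiply the conditional probability of each draw in order, without replacement, so each draw removes one from its color and from the total.
P = (4/6) · (2/5) · (3/4) · (2/3) · (1/2) · (1/1) = 1/15 ≈ 0.0667.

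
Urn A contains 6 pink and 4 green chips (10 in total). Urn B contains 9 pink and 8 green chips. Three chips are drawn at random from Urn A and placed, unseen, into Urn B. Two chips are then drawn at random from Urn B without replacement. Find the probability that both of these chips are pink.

Condition on how many of the transferred chips are pink (from Urn A: 6 pink of 10; then Urn B has 20 total).
  0 pink: C(6,0)C(4,3)/C(10,3) = 1/30; then P = C(9,2)/C(20,2) = 18/95
  1 pink: C(6,1)C(4,2)/C(10,3) = 3/10; then P = C(10,2)/C(20,2) = 9/38
  2 pink: C(6,2)C(4,1)/C(10,3) = 1/2; then P = C(11,2)/C(20,2) = 11/38
  3 pink: C(6,3)C(4,0)/C(10,3) = 1/6; then P = C(12,2)/C(20,2) = 33/95
P(both pink) = 7/25 ≈ 0.2800.

7/25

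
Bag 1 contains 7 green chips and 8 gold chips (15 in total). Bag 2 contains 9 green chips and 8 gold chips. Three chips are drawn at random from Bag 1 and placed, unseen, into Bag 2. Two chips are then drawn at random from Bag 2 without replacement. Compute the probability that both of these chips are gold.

Condition on how many of the transferred chips are gold (from Bag 1: 8 gold of 15; then Bag 2 has 20 total).
  0 gold: C(8,0)C(7,3)/C(15,3) = 1/13; then P = C(8,2)/C(20,2) = 14/95
  1 gold: C(8,1)C(7,2)/C(15,3) = 24/65; then P = C(9,2)/C(20,2) = 18/95
  2 gold: C(8,2)C(7,1)/C(15,3) = 28/65; then P = C(10,2)/C(20,2) = 9/38
  3 gold: C(8,3)C(7,0)/C(15,3) = 8/65; then P = C(11,2)/C(20,2) = 11/38
P(both gold) = 104/475 ≈ 0.2189.

104/475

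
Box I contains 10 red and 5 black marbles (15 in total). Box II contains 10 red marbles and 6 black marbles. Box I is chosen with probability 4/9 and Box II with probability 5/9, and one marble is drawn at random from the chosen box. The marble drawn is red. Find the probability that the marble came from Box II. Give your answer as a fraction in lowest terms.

P(red | Box I) = 2/3; P(red | Box II) = 5/8.
P(red) = 4/9·2/3 + 5/9·5/8 = 139/216.
By Bayes' rule, P(Box II | red) = 25/72 / 139/216 = 75/139 ≈ 0.5396.

75/139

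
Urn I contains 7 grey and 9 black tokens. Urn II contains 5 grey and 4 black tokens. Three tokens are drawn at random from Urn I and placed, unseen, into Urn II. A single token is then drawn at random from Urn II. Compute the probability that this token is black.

91/192

Condition on how many of the transferred tokens are black (from Urn I: 9 black of 16; then Urn II has 12 total).
  0 black: C(9,0)C(7,3)/C(16,3) = 1/16; then P = 4/12
  1 black: C(9,1)C(7,2)/C(16,3) = 27/80; then P = 5/12
  2 black: C(9,2)C(7,1)/C(16,3) = 9/20; then P = 6/12
  3 black: C(9,3)C(7,0)/C(16,3) = 3/20; then P = 7/12
P(black from Urn II) = 91/192 ≈ 0.4740.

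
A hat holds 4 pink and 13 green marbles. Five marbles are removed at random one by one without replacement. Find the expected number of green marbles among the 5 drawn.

65/17

By linearity of expectation, E[X] = Σ P(draw i is green); by symmetry each draw (even without replacement) has P(green) = 13/17.
E[X] = 5 · 13/17 = 65/17 ≈ 3.8235.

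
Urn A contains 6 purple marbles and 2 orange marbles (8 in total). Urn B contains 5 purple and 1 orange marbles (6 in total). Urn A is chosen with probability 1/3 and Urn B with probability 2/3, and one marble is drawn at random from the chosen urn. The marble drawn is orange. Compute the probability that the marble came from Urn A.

P(orange | Urn A) = 1/4; P(orange | Urn B) = 1/6.
P(orange) = 1/3·1/4 + 2/3·1/6 = 7/36.
By Bayes' rule, P(Urn A | orange) = 1/12 / 7/36 = 3/7 ≈ 0.4286.

3/7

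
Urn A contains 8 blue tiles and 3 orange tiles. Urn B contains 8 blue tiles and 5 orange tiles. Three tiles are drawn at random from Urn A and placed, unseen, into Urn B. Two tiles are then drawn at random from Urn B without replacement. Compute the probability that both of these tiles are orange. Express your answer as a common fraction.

Condition on how many of the transferred tiles are orange (from Urn A: 3 orange of 11; then Urn B has 16 total).
  0 orange: C(3,0)C(8,3)/C(11,3) = 56/165; then P = C(5,2)/C(16,2) = 1/12
  1 orange: C(3,1)C(8,2)/C(11,3) = 28/55; then P = C(6,2)/C(16,2) = 1/8
  2 orange: C(3,2)C(8,1)/C(11,3) = 8/55; then P = C(7,2)/C(16,2) = 7/40
  3 orange: C(3,3)C(8,0)/C(11,3) = 1/165; then P = C(8,2)/C(16,2) = 7/30
P(both orange) = 98/825 ≈ 0.1188.

98/825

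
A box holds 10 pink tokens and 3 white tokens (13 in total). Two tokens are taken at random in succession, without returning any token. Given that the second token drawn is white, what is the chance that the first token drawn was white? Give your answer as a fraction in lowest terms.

P(first=white and the second token drawn is white) = (3/13)·(2/12) = 1/26.
P(the second token drawn is white) = Σ over first color = 5/26 + 1/26 = 3/13.
By Bayes, P(first=white | the second token drawn is white) = 1/26 / 3/13 = 1/6 ≈ 0.1667.

1/6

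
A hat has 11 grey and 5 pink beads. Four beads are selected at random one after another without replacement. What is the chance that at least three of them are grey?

33/52

Sum the hypergeometric tail for j = 3,…,4 grey beads.
Favorable = C(11,3)·C(5,1) + C(11,4)·C(5,0) = 1155; total = C(16,4) = 1820.
P = 1155/1820 = 33/52 ≈ 0.6346.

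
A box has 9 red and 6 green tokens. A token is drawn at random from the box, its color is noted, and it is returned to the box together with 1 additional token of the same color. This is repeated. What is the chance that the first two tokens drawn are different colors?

Either red then green, or green then red; after the first draw the total is 16.
P = (9/15)·(6/16) + (6/15)·(9/16) = 9/20 ≈ 0.4500.

9/20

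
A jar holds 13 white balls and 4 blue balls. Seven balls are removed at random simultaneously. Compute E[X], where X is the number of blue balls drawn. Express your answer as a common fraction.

28/17

By linearity of expectation, E[X] = Σ P(draw i is blue); by symmetry each draw (even without replacement) has P(blue) = 4/17.
E[X] = 7 · 4/17 = 28/17 ≈ 1.6471.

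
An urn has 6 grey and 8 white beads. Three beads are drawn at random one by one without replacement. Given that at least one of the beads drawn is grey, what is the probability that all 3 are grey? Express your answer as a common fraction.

P(all 3 grey) = C(6,3)/C(14,3) = 5/91; P(at least one grey) = 1 − C(8,3)/C(14,3) = 11/13.
Since 'all 3 grey' ⊆ 'at least one grey', P(all 3 | at least one) = 5/91 / 11/13 = 5/77 ≈ 0.0649.

5/77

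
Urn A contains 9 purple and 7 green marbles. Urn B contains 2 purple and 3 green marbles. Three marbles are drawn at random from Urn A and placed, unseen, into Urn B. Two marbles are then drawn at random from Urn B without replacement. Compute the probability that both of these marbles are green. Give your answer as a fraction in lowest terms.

597/2240

Condition on how many of the transferred marbles are green (from Urn A: 7 green of 16; then Urn B has 8 total).
  0 green: C(7,0)C(9,3)/C(16,3) = 3/20; then P = C(3,2)/C(8,2) = 3/28
  1 green: C(7,1)C(9,2)/C(16,3) = 9/20; then P = C(4,2)/C(8,2) = 3/14
  2 green: C(7,2)C(9,1)/C(16,3) = 27/80; then P = C(5,2)/C(8,2) = 5/14
  3 green: C(7,3)C(9,0)/C(16,3) = 1/16; then P = C(6,2)/C(8,2) = 15/28
P(both green) = 597/2240 ≈ 0.2665.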